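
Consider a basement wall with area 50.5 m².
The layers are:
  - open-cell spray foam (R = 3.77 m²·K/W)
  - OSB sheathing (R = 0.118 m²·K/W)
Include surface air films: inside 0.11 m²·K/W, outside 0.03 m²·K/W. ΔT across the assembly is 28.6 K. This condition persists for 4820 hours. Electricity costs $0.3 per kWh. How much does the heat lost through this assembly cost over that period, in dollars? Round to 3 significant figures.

R_total = 0.11 + 3.77 + 0.118 + 0.03 = 4.028 m²·K/W
Q = 50.5 × 28.6 / 4.028 = 358.6 W
E = 358.6 W × 4820 h / 1000 = 1728 kWh
Cost = 1728 × 0.3 = $518.5

518 dollars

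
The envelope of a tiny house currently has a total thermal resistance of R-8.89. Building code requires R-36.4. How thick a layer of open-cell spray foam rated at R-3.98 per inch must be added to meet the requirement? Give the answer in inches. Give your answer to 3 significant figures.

ΔR = 36.4 − 8.89 = 27.51 ft²·°F·h/BTU
L = ΔR / (R/in) = 27.51/3.98 = 6.912 in

6.91 in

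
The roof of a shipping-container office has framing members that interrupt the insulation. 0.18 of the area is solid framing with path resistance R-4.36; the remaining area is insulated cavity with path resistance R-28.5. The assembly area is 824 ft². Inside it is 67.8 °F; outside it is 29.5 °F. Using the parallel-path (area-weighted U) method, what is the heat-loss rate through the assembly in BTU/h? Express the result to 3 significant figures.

2210 BTU/h

U_eff = 0.82/28.5 + 0.18/4.36 = 0.02877 + 0.04128 = 0.07006
R_eff = 1/U_eff = 14.27 ft²·°F·h/BTU
Q = 824 × (67.8 − 29.5) / 14.27 = 2211 BTU/h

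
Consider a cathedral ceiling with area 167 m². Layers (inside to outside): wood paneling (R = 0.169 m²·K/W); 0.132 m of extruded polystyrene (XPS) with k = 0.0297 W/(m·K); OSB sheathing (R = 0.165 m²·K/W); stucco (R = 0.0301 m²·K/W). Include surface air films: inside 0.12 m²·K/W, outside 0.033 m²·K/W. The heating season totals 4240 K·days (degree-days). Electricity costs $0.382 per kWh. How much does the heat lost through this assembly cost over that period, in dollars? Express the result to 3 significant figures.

0.132/0.0297 = 4.444
R_total = 0.12 + 0.169 + 4.444 + 0.165 + 0.0301 + 0.033 = 4.962 m²·K/W
E = A × HDD × 24 / R / 1000 = 167 × 4240 × 24 / 4.962 / 1000 = 3425 kWh
Cost = 3425 × 0.382 = $1308

1310 dollars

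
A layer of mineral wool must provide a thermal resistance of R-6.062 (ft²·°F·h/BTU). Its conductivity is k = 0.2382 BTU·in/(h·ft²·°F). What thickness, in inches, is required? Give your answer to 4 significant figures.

L = R × k = 6.062 × 0.2382 = 1.444 in

1.444 in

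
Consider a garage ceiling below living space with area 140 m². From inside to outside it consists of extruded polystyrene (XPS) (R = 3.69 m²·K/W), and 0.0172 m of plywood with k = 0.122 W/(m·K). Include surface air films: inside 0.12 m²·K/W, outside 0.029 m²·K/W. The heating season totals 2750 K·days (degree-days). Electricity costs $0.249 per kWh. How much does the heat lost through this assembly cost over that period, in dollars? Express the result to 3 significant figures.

0.0172/0.122 = 0.141
R_total = 0.12 + 3.69 + 0.141 + 0.029 = 3.98 m²·K/W
E = A × HDD × 24 / R / 1000 = 140 × 2750 × 24 / 3.98 / 1000 = 2322 kWh
Cost = 2322 × 0.249 = $578.1

578 dollars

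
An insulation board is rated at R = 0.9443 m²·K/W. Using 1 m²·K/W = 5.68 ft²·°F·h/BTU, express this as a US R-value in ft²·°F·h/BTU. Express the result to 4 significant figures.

5.364 ft²·°F·h/BTU

R_US = 0.9443 × 5.68 = 5.3636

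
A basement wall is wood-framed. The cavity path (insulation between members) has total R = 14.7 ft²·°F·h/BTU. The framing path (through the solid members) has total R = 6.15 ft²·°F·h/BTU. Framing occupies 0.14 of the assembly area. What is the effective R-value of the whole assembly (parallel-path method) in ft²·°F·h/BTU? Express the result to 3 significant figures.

12.3 ft²·°F·h/BTU

U_eff = 0.86/14.7 + 0.14/6.15 = 0.0585 + 0.02276 = 0.08127
R_eff = 1/U_eff = 12.31 ft²·°F·h/BTU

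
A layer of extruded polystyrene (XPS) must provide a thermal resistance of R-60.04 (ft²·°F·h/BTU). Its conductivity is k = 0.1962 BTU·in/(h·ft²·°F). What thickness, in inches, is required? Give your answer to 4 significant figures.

11.78 in

L = R × k = 60.04 × 0.1962 = 11.78 in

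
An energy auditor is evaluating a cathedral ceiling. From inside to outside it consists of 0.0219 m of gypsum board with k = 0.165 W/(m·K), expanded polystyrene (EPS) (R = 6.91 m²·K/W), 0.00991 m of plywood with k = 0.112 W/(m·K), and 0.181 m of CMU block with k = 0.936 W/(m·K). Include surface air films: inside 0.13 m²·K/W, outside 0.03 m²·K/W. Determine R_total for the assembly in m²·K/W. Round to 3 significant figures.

7.48 m²·K/W

0.0219/0.165 = 0.1327
0.00991/0.112 = 0.08848
0.181/0.936 = 0.1934
R_total = 0.13 + 0.1327 + 6.91 + 0.08848 + 0.1934 + 0.03 = 7.485 m²·K/W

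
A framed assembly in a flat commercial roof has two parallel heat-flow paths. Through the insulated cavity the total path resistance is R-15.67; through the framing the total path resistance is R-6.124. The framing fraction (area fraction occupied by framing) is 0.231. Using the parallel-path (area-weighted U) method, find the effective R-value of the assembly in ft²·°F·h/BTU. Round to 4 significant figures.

11.52 ft²·°F·h/BTU

U_eff = 0.769/15.67 + 0.231/6.124 = 0.049075 + 0.03772 = 0.086795
R_eff = 1/U_eff = 11.521 ft²·°F·h/BTU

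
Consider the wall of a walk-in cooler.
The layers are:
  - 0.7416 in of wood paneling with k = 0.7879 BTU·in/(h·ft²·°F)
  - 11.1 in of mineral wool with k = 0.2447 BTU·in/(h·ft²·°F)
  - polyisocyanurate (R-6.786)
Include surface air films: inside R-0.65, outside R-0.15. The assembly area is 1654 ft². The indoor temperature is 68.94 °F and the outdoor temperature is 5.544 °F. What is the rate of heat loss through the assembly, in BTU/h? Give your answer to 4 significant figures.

0.7416/0.7879 = 0.94124
11.1/0.2447 = 45.362
R_total = 0.65 + 0.94124 + 45.362 + 6.786 + 0.15 = 53.889 ft²·°F·h/BTU
Q = A·ΔT/R = 1654 × (68.94 − 5.544) / 53.889 = 1945.8 BTU/h

1946 BTU/h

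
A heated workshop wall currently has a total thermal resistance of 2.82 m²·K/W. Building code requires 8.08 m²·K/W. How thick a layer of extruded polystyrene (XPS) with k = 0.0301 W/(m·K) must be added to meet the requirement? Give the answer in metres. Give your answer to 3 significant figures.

ΔR = 8.08 − 2.82 = 5.26 m²·K/W
L = ΔR × k = 5.26 × 0.0301 = 0.1583 m

0.158 m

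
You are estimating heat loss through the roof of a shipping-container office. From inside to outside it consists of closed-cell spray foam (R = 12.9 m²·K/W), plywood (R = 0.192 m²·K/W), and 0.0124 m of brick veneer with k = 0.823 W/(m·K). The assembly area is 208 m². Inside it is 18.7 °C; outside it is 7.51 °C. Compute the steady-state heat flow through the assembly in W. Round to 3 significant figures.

178 W

0.0124/0.823 = 0.01507
R_total = 12.9 + 0.192 + 0.01507 = 13.11 m²·K/W
Q = A·ΔT/R = 208 × (18.7 − 7.51) / 13.11 = 177.6 W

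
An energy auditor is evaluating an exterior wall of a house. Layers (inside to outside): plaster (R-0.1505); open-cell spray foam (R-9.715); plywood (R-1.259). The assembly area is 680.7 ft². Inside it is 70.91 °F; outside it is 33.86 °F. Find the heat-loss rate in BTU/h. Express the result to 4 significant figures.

2267 BTU/h

R_total = 0.1505 + 9.715 + 1.259 = 11.124 ft²·°F·h/BTU
Q = A·ΔT/R = 680.7 × (70.91 − 33.86) / 11.124 = 2267.1 BTU/h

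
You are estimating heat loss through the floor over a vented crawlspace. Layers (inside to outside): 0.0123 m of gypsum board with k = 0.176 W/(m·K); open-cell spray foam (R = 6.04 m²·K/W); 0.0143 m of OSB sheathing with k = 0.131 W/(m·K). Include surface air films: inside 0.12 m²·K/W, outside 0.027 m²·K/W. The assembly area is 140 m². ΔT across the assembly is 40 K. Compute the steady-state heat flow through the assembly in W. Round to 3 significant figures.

0.0123/0.176 = 0.06989
0.0143/0.131 = 0.1092
R_total = 0.12 + 0.06989 + 6.04 + 0.1092 + 0.027 = 6.366 m²·K/W
Q = A·ΔT/R = 140 × 40 / 6.366 = 879.7 W

880 W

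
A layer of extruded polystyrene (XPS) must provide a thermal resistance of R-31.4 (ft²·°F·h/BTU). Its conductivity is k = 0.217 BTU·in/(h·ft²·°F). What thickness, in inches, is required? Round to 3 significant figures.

L = R × k = 31.4 × 0.217 = 6.814 in

6.81 in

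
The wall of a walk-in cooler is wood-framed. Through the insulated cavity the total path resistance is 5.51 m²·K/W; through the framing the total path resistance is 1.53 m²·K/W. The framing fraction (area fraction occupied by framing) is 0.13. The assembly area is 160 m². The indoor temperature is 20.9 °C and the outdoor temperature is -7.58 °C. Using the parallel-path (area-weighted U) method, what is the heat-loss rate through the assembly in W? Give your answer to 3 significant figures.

U_eff = 0.87/5.51 + 0.13/1.53 = 0.1579 + 0.08497 = 0.2429
R_eff = 1/U_eff = 4.118 m²·K/W
Q = 160 × (20.9 − (-7.58)) / 4.118 = 1107 W

1110 W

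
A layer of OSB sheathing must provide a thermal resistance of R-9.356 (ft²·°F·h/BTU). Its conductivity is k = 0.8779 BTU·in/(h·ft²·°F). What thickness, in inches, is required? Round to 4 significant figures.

L = R × k = 9.356 × 0.8779 = 8.2136 in

8.214 in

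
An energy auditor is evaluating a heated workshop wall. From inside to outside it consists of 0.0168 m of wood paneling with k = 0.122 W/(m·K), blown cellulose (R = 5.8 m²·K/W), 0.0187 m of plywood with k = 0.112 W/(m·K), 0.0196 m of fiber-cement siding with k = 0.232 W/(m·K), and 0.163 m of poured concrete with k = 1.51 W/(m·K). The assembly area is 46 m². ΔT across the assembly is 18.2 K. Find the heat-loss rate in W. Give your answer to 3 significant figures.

0.0168/0.122 = 0.1377
0.0187/0.112 = 0.167
0.0196/0.232 = 0.08448
0.163/1.51 = 0.1079
R_total = 0.1377 + 5.8 + 0.167 + 0.08448 + 0.1079 = 6.297 m²·K/W
Q = A·ΔT/R = 46 × 18.2 / 6.297 = 133 W

133 W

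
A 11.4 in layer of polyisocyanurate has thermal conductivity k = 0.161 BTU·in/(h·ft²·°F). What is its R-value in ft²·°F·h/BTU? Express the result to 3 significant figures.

70.8 ft²·°F·h/BTU

R = L/k = 11.4/0.161 = 70.81 ft²·°F·h/BTU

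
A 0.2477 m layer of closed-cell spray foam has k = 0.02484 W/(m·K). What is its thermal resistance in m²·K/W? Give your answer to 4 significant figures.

9.972 m²·K/W

R = L/k = 0.2477/0.02484 = 9.9718 m²·K/W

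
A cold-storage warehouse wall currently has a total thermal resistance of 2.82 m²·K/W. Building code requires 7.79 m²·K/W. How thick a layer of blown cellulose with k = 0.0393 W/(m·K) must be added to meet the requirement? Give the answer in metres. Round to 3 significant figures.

ΔR = 7.79 − 2.82 = 4.97 m²·K/W
L = ΔR × k = 4.97 × 0.0393 = 0.1953 m

0.195 m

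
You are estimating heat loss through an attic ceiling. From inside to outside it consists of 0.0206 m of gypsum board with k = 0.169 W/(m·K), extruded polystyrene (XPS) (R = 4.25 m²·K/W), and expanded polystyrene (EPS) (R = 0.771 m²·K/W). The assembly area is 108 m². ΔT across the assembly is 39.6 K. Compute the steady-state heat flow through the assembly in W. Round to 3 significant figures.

0.0206/0.169 = 0.1219
R_total = 0.1219 + 4.25 + 0.771 = 5.143 m²·K/W
Q = A·ΔT/R = 108 × 39.6 / 5.143 = 831.6 W

832 W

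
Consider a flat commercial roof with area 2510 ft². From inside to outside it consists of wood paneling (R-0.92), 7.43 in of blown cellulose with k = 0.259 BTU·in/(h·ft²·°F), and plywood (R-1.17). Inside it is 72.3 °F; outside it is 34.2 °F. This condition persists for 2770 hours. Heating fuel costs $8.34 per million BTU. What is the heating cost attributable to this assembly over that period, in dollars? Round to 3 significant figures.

7.43/0.259 = 28.69
R_total = 0.92 + 28.69 + 1.17 = 30.78 ft²·°F·h/BTU
Q = 2510 × (72.3 − 34.2) / 30.78 = 3107 BTU/h
E = 3107 × 2770 = 8607000 BTU
Cost = 8607000/10⁶ × 8.34 = $71.78

71.8 dollars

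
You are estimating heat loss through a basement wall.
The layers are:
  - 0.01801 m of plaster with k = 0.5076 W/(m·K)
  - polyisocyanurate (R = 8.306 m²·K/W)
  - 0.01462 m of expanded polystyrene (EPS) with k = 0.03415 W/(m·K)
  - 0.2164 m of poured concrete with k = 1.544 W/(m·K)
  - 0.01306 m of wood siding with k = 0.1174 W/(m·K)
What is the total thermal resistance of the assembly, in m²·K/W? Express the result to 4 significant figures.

9.021 m²·K/W

0.01801/0.5076 = 0.035481
0.01462/0.03415 = 0.42811
0.2164/1.544 = 0.14016
0.01306/0.1174 = 0.11124
R_total = 0.035481 + 8.306 + 0.42811 + 0.14016 + 0.11124 = 9.021 m²·K/W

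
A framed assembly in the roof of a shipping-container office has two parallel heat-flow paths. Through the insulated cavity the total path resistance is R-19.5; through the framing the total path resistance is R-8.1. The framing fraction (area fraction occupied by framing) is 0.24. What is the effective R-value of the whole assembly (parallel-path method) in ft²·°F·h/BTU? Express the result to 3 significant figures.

14.6 ft²·°F·h/BTU

U_eff = 0.76/19.5 + 0.24/8.1 = 0.03897 + 0.02963 = 0.0686
R_eff = 1/U_eff = 14.58 ft²·°F·h/BTU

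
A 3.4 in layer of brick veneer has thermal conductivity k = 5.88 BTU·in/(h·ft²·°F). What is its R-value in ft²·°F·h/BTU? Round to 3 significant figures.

0.578 ft²·°F·h/BTU

R = L/k = 3.4/5.88 = 0.5782 ft²·°F·h/BTU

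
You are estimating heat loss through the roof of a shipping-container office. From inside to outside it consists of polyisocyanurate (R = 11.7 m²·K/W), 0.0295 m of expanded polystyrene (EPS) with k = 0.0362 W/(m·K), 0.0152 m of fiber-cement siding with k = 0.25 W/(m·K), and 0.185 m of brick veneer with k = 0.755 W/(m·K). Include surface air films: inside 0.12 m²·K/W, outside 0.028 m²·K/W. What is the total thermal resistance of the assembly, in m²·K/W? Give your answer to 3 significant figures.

13.0 m²·K/W

0.0295/0.0362 = 0.8149
0.0152/0.25 = 0.0608
0.185/0.755 = 0.245
R_total = 0.12 + 11.7 + 0.8149 + 0.0608 + 0.245 + 0.028 = 12.97 m²·K/W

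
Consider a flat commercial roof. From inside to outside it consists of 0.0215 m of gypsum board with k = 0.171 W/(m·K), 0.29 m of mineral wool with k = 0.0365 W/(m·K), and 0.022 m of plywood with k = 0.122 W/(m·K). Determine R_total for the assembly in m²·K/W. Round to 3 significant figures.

8.25 m²·K/W

0.0215/0.171 = 0.1257
0.29/0.0365 = 7.945
0.022/0.122 = 0.1803
R_total = 0.1257 + 7.945 + 0.1803 = 8.251 m²·K/W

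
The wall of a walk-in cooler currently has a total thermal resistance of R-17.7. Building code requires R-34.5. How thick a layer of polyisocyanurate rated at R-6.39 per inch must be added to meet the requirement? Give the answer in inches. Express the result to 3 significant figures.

ΔR = 34.5 − 17.7 = 16.8 ft²·°F·h/BTU
L = ΔR / (R/in) = 16.8/6.39 = 2.629 in

2.63 in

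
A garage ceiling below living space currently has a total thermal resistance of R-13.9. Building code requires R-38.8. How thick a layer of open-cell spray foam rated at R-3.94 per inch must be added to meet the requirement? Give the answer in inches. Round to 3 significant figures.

6.32 in

ΔR = 38.8 − 13.9 = 24.9 ft²·°F·h/BTU
L = ΔR / (R/in) = 24.9/3.94 = 6.32 in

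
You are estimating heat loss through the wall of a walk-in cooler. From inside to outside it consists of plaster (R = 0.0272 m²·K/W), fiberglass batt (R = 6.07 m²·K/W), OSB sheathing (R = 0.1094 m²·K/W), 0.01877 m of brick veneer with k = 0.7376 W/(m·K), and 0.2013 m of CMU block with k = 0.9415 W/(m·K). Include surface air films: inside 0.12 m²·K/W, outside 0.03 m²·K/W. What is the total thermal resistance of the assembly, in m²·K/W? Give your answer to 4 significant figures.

0.01877/0.7376 = 0.025447
0.2013/0.9415 = 0.21381
R_total = 0.12 + 0.0272 + 6.07 + 0.1094 + 0.025447 + 0.21381 + 0.03 = 6.5959 m²·K/W

6.596 m²·K/W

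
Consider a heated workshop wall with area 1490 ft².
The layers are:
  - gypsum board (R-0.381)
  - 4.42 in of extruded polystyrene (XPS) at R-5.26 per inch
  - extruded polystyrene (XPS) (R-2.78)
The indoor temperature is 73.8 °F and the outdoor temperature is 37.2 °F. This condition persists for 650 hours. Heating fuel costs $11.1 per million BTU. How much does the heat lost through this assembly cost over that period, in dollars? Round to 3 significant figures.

4.42 × 5.26 = 23.25
R_total = 0.381 + 23.25 + 2.78 = 26.41 ft²·°F·h/BTU
Q = 1490 × (73.8 − 37.2) / 26.41 = 2065 BTU/h
E = 2065 × 650 = 1342000 BTU
Cost = 1342000/10⁶ × 11.1 = $14.9

14.9 dollars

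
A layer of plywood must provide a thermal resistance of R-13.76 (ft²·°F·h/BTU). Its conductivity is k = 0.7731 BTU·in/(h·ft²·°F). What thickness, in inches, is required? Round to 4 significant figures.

10.64 in

L = R × k = 13.76 × 0.7731 = 10.638 in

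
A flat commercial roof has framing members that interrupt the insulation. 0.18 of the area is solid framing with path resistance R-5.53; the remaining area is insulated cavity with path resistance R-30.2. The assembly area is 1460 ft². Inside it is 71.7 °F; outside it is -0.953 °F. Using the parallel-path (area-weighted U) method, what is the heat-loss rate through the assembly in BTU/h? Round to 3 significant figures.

U_eff = 0.82/30.2 + 0.18/5.53 = 0.02715 + 0.03255 = 0.0597
R_eff = 1/U_eff = 16.75 ft²·°F·h/BTU
Q = 1460 × (71.7 − (-0.953)) / 16.75 = 6333 BTU/h

6330 BTU/h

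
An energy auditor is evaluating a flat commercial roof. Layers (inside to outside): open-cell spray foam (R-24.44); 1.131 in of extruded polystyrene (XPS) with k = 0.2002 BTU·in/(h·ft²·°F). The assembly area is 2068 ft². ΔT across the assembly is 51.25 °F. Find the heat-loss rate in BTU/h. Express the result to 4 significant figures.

1.131/0.2002 = 5.6494
R_total = 24.44 + 5.6494 = 30.089 ft²·°F·h/BTU
Q = A·ΔT/R = 2068 × 51.25 / 30.089 = 3522.3 BTU/h

3522 BTU/h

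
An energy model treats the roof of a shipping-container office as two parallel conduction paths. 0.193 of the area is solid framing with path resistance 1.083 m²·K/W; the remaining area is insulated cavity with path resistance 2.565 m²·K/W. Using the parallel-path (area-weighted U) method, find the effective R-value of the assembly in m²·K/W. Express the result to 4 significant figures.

U_eff = 0.807/2.565 + 0.193/1.083 = 0.31462 + 0.17821 = 0.49283
R_eff = 1/U_eff = 2.0291 m²·K/W

2.029 m²·K/W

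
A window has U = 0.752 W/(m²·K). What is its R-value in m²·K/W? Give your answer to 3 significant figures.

1.33 m²·K/W

R = 1/U = 1/0.752 = 1.33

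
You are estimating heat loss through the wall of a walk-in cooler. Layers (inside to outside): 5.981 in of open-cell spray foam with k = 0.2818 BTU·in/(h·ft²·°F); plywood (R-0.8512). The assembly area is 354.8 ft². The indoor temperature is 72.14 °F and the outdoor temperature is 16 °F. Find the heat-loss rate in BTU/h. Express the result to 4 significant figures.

5.981/0.2818 = 21.224
R_total = 21.224 + 0.8512 = 22.075 ft²·°F·h/BTU
Q = A·ΔT/R = 354.8 × (72.14 − 16) / 22.075 = 902.29 BTU/h

902.3 BTU/h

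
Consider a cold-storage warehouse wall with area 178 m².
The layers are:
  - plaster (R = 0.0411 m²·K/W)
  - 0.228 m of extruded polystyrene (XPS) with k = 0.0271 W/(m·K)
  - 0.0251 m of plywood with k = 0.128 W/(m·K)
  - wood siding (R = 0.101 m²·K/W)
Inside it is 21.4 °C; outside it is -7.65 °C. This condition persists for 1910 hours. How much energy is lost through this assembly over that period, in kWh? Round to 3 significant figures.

1130 kWh

0.228/0.0271 = 8.413
0.0251/0.128 = 0.1961
R_total = 0.0411 + 8.413 + 0.1961 + 0.101 = 8.751 m²·K/W
Q = 178 × (21.4 − (-7.65)) / 8.751 = 590.9 W
E = 590.9 W × 1910 h / 1000 = 1129 kWh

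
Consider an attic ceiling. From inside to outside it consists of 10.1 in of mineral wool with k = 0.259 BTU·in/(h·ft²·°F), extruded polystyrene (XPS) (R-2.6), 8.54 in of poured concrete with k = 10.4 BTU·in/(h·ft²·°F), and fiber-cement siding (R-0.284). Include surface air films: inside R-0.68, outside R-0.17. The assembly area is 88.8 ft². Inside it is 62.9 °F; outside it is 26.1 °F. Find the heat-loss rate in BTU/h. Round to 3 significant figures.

10.1/0.259 = 39
8.54/10.4 = 0.8212
R_total = 0.68 + 39 + 2.6 + 0.8212 + 0.284 + 0.17 = 43.55 ft²·°F·h/BTU
Q = A·ΔT/R = 88.8 × (62.9 − 26.1) / 43.55 = 75.03 BTU/h

75.0 BTU/h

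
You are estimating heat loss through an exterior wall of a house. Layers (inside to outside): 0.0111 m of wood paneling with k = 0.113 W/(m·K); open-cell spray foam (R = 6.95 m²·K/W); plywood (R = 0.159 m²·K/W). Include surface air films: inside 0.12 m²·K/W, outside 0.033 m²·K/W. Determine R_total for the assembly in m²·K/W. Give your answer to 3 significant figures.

7.36 m²·K/W

0.0111/0.113 = 0.09823
R_total = 0.12 + 0.09823 + 6.95 + 0.159 + 0.033 = 7.36 m²·K/W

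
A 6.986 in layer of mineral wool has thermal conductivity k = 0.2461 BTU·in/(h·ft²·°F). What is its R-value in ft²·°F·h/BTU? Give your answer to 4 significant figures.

28.39 ft²·°F·h/BTU

R = L/k = 6.986/0.2461 = 28.387 ft²·°F·h/BTU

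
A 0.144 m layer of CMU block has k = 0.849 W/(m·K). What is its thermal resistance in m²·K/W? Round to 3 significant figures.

R = L/k = 0.144/0.849 = 0.1696 m²·K/W

0.170 m²·K/W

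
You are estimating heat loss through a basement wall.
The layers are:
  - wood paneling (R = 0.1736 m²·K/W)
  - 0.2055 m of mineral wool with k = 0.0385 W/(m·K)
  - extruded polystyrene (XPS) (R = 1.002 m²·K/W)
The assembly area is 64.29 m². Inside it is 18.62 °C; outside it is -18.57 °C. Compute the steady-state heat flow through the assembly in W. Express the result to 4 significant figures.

367.1 W

0.2055/0.0385 = 5.3377
R_total = 0.1736 + 5.3377 + 1.002 = 6.5133 m²·K/W
Q = A·ΔT/R = 64.29 × (18.62 − (-18.57)) / 6.5133 = 367.09 W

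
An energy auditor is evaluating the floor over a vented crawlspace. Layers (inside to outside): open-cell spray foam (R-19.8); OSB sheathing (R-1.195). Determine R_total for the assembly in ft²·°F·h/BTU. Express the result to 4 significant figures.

21.00 ft²·°F·h/BTU

R_total = 19.8 + 1.195 = 20.995 ft²·°F·h/BTU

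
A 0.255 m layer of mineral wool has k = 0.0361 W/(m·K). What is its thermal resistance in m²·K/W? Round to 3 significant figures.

R = L/k = 0.255/0.0361 = 7.064 m²·K/W

7.06 m²·K/W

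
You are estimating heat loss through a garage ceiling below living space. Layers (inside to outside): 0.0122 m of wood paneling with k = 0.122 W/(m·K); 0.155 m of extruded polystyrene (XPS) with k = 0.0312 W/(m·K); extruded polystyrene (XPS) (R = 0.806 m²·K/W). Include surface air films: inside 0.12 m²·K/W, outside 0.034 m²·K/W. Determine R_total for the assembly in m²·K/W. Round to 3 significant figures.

6.03 m²·K/W

0.0122/0.122 = 0.1
0.155/0.0312 = 4.968
R_total = 0.12 + 0.1 + 4.968 + 0.806 + 0.034 = 6.028 m²·K/W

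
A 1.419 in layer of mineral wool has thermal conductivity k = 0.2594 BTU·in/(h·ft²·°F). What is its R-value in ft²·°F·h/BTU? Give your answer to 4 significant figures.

R = L/k = 1.419/0.2594 = 5.4703 ft²·°F·h/BTU

5.470 ft²·°F·h/BTU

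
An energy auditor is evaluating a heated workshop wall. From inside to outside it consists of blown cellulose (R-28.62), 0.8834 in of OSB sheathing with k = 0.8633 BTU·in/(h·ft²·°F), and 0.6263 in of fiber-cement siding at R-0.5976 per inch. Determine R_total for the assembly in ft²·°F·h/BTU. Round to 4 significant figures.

30.02 ft²·°F·h/BTU

0.8834/0.8633 = 1.0233
0.6263 × 0.5976 = 0.37428
R_total = 28.62 + 1.0233 + 0.37428 = 30.018 ft²·°F·h/BTU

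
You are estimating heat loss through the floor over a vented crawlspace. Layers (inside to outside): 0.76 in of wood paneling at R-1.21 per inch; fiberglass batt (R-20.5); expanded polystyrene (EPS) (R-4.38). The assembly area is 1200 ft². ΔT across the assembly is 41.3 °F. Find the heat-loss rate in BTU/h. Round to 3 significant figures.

1920 BTU/h

0.76 × 1.21 = 0.9196
R_total = 0.9196 + 20.5 + 4.38 = 25.8 ft²·°F·h/BTU
Q = A·ΔT/R = 1200 × 41.3 / 25.8 = 1921 BTU/h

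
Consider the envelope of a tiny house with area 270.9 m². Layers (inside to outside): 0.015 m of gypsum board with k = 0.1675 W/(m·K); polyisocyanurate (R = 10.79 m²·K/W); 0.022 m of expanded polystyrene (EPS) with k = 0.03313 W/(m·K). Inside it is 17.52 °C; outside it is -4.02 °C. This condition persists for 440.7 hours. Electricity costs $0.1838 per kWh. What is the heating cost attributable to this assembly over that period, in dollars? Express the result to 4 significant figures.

40.95 dollars

0.015/0.1675 = 0.089552
0.022/0.03313 = 0.66405
R_total = 0.089552 + 10.79 + 0.66405 = 11.544 m²·K/W
Q = 270.9 × (17.52 − (-4.02)) / 11.544 = 505.49 W
E = 505.49 W × 440.7 h / 1000 = 222.77 kWh
Cost = 222.77 × 0.1838 = $40.945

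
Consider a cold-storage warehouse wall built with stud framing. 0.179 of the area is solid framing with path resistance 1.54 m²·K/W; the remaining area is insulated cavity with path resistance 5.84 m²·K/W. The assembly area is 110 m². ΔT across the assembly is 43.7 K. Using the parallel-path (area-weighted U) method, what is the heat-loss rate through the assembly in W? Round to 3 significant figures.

1230 W

U_eff = 0.821/5.84 + 0.179/1.54 = 0.1406 + 0.1162 = 0.2568
R_eff = 1/U_eff = 3.894 m²·K/W
Q = 110 × 43.7 / 3.894 = 1235 W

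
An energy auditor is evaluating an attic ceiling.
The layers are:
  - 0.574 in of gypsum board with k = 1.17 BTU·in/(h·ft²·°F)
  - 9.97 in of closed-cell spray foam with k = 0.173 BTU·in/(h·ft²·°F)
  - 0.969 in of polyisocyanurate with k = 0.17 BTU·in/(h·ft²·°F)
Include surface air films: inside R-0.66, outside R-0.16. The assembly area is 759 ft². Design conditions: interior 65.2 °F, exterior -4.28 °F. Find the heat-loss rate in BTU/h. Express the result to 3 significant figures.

0.574/1.17 = 0.4906
9.97/0.173 = 57.63
0.969/0.17 = 5.7
R_total = 0.66 + 0.4906 + 57.63 + 5.7 + 0.16 = 64.64 ft²·°F·h/BTU
Q = A·ΔT/R = 759 × (65.2 − (-4.28)) / 64.64 = 815.8 BTU/h

816 BTU/h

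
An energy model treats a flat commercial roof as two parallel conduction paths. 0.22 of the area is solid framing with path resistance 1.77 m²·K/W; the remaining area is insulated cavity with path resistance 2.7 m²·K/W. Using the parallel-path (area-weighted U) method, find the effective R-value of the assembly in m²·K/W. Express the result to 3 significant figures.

2.42 m²·K/W

U_eff = 0.78/2.7 + 0.22/1.77 = 0.2889 + 0.1243 = 0.4132
R_eff = 1/U_eff = 2.42 m²·K/W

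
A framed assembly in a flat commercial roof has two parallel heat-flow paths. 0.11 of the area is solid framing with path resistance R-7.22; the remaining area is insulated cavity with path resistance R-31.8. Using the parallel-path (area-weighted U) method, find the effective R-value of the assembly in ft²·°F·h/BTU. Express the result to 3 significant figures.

U_eff = 0.89/31.8 + 0.11/7.22 = 0.02799 + 0.01524 = 0.04322
R_eff = 1/U_eff = 23.14 ft²·°F·h/BTU

23.1 ft²·°F·h/BTU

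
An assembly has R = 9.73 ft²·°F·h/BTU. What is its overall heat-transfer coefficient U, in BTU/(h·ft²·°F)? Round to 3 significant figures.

0.103 BTU/(h·ft²·°F)

U = 1/R = 1/9.73 = 0.1028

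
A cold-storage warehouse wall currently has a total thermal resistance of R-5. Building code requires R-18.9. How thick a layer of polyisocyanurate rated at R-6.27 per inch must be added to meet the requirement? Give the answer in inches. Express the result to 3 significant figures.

ΔR = 18.9 − 5 = 13.9 ft²·°F·h/BTU
L = ΔR / (R/in) = 13.9/6.27 = 2.217 in

2.22 in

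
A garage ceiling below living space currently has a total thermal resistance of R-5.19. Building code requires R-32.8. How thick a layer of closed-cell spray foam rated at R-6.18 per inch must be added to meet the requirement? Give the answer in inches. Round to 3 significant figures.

4.47 in

ΔR = 32.8 − 5.19 = 27.61 ft²·°F·h/BTU
L = ΔR / (R/in) = 27.61/6.18 = 4.468 in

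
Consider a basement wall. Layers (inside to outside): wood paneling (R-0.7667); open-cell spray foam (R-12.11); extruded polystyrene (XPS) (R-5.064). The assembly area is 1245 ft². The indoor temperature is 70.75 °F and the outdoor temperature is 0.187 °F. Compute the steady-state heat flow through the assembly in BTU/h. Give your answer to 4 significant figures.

4897 BTU/h

R_total = 0.7667 + 12.11 + 5.064 = 17.941 ft²·°F·h/BTU
Q = A·ΔT/R = 1245 × (70.75 − 0.187) / 17.941 = 4896.7 BTU/h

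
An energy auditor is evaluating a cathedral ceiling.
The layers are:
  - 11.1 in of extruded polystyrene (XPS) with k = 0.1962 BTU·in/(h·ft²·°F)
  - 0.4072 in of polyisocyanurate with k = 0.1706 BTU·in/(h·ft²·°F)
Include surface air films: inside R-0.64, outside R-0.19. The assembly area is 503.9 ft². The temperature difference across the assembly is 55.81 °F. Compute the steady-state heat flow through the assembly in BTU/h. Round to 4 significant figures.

11.1/0.1962 = 56.575
0.4072/0.1706 = 2.3869
R_total = 0.64 + 56.575 + 2.3869 + 0.19 = 59.792 ft²·°F·h/BTU
Q = A·ΔT/R = 503.9 × 55.81 / 59.792 = 470.34 BTU/h

470.3 BTU/h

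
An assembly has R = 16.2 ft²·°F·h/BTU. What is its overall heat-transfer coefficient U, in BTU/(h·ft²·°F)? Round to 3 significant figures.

U = 1/R = 1/16.2 = 0.06173

0.0617 BTU/(h·ft²·°F)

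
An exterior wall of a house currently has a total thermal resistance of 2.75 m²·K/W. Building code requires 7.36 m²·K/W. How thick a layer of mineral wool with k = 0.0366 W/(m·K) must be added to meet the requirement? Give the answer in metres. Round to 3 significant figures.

ΔR = 7.36 − 2.75 = 4.61 m²·K/W
L = ΔR × k = 4.61 × 0.0366 = 0.1687 m

0.169 m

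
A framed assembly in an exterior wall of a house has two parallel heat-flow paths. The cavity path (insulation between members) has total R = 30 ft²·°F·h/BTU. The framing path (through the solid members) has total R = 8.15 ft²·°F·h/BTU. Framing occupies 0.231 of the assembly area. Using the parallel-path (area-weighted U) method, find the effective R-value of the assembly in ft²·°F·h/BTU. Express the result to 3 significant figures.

U_eff = 0.769/30 + 0.231/8.15 = 0.02563 + 0.02834 = 0.05398
R_eff = 1/U_eff = 18.53 ft²·°F·h/BTU

18.5 ft²·°F·h/BTU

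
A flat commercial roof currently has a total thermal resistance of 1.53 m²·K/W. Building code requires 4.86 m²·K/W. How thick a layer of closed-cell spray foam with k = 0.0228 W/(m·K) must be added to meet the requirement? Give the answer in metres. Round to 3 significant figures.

0.0759 m

ΔR = 4.86 − 1.53 = 3.33 m²·K/W
L = ΔR × k = 3.33 × 0.0228 = 0.07592 m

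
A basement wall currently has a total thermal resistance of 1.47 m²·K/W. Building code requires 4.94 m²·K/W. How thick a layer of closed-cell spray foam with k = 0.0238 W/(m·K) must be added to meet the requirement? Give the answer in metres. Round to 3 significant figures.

0.0826 m

ΔR = 4.94 − 1.47 = 3.47 m²·K/W
L = ΔR × k = 3.47 × 0.0238 = 0.08259 m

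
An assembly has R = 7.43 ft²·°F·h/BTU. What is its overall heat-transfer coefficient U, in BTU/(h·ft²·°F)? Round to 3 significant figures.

0.135 BTU/(h·ft²·°F)

U = 1/R = 1/7.43 = 0.1346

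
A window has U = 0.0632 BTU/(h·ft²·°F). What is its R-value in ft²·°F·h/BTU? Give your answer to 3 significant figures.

R = 1/U = 1/0.0632 = 15.82

15.8 ft²·°F·h/BTU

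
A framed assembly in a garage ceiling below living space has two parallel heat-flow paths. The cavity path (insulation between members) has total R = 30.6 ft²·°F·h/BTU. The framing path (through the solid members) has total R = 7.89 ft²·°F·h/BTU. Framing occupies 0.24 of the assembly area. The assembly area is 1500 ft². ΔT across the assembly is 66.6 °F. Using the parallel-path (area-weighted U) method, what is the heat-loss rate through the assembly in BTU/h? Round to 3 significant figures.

U_eff = 0.76/30.6 + 0.24/7.89 = 0.02484 + 0.03042 = 0.05525
R_eff = 1/U_eff = 18.1 ft²·°F·h/BTU
Q = 1500 × 66.6 / 18.1 = 5520 BTU/h

5520 BTU/h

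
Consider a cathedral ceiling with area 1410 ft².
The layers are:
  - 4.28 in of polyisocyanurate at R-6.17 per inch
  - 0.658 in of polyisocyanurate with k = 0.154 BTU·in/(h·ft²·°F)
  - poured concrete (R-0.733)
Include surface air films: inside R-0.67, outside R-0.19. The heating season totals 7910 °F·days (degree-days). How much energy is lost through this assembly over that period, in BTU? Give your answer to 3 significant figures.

4.28 × 6.17 = 26.41
0.658/0.154 = 4.273
R_total = 0.67 + 26.41 + 4.273 + 0.733 + 0.19 = 32.27 ft²·°F·h/BTU
E = A × HDD × 24 / R = 1410 × 7910 × 24 / 32.27 = 8294000 BTU

8290000 BTU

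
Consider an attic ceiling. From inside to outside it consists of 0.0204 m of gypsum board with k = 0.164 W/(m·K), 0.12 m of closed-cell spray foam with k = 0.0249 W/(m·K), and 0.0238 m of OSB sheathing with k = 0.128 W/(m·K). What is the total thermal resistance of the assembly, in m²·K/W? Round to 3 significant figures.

0.0204/0.164 = 0.1244
0.12/0.0249 = 4.819
0.0238/0.128 = 0.1859
R_total = 0.1244 + 4.819 + 0.1859 = 5.13 m²·K/W

5.13 m²·K/W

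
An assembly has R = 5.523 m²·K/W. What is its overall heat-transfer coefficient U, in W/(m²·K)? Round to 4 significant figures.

U = 1/R = 1/5.523 = 0.18106

0.1811 W/(m²·K)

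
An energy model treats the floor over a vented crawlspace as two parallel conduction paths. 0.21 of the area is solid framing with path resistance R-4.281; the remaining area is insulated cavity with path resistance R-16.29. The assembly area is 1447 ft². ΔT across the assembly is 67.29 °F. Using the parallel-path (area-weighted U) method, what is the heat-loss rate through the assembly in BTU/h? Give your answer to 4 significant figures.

9498 BTU/h

U_eff = 0.79/16.29 + 0.21/4.281 = 0.048496 + 0.049054 = 0.09755
R_eff = 1/U_eff = 10.251 ft²·°F·h/BTU
Q = 1447 × 67.29 / 10.251 = 9498.3 BTU/h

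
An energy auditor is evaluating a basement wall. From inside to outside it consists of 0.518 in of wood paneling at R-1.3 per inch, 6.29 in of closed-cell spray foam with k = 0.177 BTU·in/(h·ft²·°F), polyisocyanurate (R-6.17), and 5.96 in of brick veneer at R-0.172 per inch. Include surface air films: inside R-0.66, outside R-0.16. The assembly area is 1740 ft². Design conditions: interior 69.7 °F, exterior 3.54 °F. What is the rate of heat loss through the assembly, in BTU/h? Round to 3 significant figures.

2600 BTU/h

0.518 × 1.3 = 0.6734
6.29/0.177 = 35.54
5.96 × 0.172 = 1.025
R_total = 0.66 + 0.6734 + 35.54 + 6.17 + 1.025 + 0.16 = 44.23 ft²·°F·h/BTU
Q = A·ΔT/R = 1740 × (69.7 − 3.54) / 44.23 = 2603 BTU/h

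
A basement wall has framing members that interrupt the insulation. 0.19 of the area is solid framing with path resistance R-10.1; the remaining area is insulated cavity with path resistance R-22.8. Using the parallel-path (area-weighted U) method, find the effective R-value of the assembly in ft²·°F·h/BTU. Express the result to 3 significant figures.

18.4 ft²·°F·h/BTU

U_eff = 0.81/22.8 + 0.19/10.1 = 0.03553 + 0.01881 = 0.05434
R_eff = 1/U_eff = 18.4 ft²·°F·h/BTU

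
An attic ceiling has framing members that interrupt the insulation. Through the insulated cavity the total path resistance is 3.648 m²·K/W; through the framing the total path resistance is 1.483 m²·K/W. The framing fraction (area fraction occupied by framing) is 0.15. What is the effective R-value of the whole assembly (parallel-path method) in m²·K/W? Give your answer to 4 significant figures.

U_eff = 0.85/3.648 + 0.15/1.483 = 0.233 + 0.10115 = 0.33415
R_eff = 1/U_eff = 2.9927 m²·K/W

2.993 m²·K/W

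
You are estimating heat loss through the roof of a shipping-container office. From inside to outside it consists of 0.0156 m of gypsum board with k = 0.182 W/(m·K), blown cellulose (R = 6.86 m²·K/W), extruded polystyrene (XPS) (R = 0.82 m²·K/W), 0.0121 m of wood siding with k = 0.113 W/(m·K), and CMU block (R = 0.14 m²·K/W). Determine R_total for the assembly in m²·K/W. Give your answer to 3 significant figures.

8.01 m²·K/W

0.0156/0.182 = 0.08571
0.0121/0.113 = 0.1071
R_total = 0.08571 + 6.86 + 0.82 + 0.1071 + 0.14 = 8.013 m²·K/W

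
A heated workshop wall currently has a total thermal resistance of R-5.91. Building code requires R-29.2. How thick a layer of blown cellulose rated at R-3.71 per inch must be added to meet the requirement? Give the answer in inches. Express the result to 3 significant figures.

ΔR = 29.2 − 5.91 = 23.29 ft²·°F·h/BTU
L = ΔR / (R/in) = 23.29/3.71 = 6.278 in

6.28 in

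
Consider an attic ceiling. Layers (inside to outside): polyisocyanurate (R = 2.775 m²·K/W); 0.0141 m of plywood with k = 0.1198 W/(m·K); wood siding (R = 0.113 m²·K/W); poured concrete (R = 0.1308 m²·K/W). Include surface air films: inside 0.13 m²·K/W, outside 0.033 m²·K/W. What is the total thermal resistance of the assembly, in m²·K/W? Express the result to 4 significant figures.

0.0141/0.1198 = 0.1177
R_total = 0.13 + 2.775 + 0.1177 + 0.113 + 0.1308 + 0.033 = 3.2995 m²·K/W

3.299 m²·K/W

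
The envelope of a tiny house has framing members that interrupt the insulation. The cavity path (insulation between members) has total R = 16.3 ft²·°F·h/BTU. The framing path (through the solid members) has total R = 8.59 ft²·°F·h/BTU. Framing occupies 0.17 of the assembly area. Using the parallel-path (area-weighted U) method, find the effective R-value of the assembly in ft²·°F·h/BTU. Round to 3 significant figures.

U_eff = 0.83/16.3 + 0.17/8.59 = 0.05092 + 0.01979 = 0.07071
R_eff = 1/U_eff = 14.14 ft²·°F·h/BTU

14.1 ft²·°F·h/BTU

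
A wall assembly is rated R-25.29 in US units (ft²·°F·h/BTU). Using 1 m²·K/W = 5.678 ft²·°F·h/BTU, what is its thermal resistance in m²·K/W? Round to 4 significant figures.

R_SI = 25.29/5.678 = 4.454

4.454 m²·K/W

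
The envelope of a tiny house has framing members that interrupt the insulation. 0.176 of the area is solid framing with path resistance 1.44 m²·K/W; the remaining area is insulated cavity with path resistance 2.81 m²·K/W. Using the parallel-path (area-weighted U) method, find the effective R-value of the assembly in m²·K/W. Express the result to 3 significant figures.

U_eff = 0.824/2.81 + 0.176/1.44 = 0.2932 + 0.1222 = 0.4155
R_eff = 1/U_eff = 2.407 m²·K/W

2.41 m²·K/W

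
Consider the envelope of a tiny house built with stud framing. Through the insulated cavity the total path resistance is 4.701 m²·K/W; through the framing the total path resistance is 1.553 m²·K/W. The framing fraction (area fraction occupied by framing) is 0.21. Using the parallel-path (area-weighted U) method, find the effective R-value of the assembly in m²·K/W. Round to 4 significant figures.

3.297 m²·K/W

U_eff = 0.79/4.701 + 0.21/1.553 = 0.16805 + 0.13522 = 0.30327
R_eff = 1/U_eff = 3.2974 m²·K/W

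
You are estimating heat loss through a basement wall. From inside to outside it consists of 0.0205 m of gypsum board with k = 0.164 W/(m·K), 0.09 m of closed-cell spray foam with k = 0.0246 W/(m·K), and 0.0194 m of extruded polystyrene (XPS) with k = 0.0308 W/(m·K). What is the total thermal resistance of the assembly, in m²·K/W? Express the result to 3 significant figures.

4.41 m²·K/W

0.0205/0.164 = 0.125
0.09/0.0246 = 3.659
0.0194/0.0308 = 0.6299
R_total = 0.125 + 3.659 + 0.6299 = 4.413 m²·K/W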